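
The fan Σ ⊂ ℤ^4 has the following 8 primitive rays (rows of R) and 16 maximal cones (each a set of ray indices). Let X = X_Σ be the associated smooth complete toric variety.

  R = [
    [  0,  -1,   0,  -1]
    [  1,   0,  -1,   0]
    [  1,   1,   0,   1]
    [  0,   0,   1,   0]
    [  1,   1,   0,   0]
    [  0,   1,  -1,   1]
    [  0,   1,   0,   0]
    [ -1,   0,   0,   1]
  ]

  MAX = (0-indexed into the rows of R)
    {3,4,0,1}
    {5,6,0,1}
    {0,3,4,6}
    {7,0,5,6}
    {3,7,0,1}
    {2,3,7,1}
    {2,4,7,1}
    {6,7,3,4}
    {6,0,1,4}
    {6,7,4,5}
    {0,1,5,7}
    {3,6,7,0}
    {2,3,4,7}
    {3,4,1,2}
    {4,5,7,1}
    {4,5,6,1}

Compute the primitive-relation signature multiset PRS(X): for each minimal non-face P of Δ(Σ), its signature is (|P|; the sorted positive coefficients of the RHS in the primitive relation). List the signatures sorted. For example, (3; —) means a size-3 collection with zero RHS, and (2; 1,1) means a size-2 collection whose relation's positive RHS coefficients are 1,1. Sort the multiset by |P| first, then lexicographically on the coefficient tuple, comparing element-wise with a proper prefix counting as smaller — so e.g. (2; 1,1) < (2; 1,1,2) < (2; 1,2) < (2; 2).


9 minimal non-faces of Δ(Σ) (on 8 rays):

  • {0,2}:  v_{0} + v_{2} = v_{1} + v_{3}  ⟹  sig = (2; 1,1)
  • {3,5}:  v_{3} + v_{5} = v_{4} + v_{7}  ⟹  sig = (2; 1,1)
  • {2,6}:  v_{2} + v_{6} = 2·v_{4} + v_{7}  ⟹  sig = (2; 1,2)
  • {2,5}:  v_{2} + v_{5} = v_{1} + 2·v_{4} + 2·v_{7}  ⟹  sig = (2; 1,2,2)
  • {0,4,7}:  v_{0} + v_{4} + v_{7} = 0  ⟹  sig = (3; —)
  • {1,3,6}:  v_{1} + v_{3} + v_{6} = v_{4}  ⟹  sig = (3; 1)
  • {1,6,7}:  v_{1} + v_{6} + v_{7} = v_{5}  ⟹  sig = (3; 1)
  • {0,4,5}:  v_{0} + v_{4} + v_{5} = v_{1} + v_{6}  ⟹  sig = (3; 1,1)
  • {1,3,4,7}:  v_{1} + v_{3} + v_{4} + v_{7} = v_{2}  ⟹  sig = (4; 1)

Signatures (|P|; sorted positive RHS coefficients), sorted:
    (2; 1,1)
    (2; 1,1)
    (2; 1,2)
    (2; 1,2,2)
    (3; —)
    (3; 1)
    (3; 1)
    (3; 1,1)
    (4; 1)


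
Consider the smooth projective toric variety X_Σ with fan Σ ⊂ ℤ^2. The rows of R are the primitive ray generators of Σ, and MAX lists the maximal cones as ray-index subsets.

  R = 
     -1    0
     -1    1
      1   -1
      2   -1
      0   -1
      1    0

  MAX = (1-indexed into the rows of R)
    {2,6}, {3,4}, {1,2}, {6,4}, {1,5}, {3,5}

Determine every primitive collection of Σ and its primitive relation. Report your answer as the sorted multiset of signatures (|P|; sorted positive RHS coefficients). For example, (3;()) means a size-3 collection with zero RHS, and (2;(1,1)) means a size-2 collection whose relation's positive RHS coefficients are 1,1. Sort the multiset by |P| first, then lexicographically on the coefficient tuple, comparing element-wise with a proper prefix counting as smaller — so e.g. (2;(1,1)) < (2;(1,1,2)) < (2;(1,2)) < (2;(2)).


Δ(Σ) — 6 vertices, 9 min non-faces:

  {1,6}:  v_{1} + v_{6} = 0  →  sig = (2;())
  {2,3}:  v_{2} + v_{3} = 0  →  sig = (2;())
  {1,3}:  v_{1} + v_{3} = v_{5}  →  sig = (2;(1))
  {1,4}:  v_{1} + v_{4} = v_{3}  →  sig = (2;(1))
  {2,4}:  v_{2} + v_{4} = v_{6}  →  sig = (2;(1))
  {2,5}:  v_{2} + v_{5} = v_{1}  →  sig = (2;(1))
  {3,6}:  v_{3} + v_{6} = v_{4}  →  sig = (2;(1))
  {5,6}:  v_{5} + v_{6} = v_{3}  →  sig = (2;(1))
  {4,5}:  v_{4} + v_{5} = 2·v_{3}  →  sig = (2;(2))

Sorted signature multiset PRS(X):
{ (2;()) ×2,  (2;(1)) ×6,  (2;(2)) }


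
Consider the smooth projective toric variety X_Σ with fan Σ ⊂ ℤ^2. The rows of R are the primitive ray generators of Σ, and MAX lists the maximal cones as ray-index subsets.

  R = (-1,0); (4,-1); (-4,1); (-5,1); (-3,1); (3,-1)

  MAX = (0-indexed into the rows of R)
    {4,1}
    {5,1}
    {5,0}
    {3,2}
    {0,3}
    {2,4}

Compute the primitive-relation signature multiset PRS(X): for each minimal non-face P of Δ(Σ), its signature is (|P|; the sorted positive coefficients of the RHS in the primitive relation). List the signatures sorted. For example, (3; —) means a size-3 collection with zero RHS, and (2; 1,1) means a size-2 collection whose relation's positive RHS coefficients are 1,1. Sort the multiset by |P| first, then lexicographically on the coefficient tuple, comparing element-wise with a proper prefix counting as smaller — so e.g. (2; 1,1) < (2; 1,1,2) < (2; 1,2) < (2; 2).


Minimal non-faces — 9 found among 6 rays, 6 max cones:

  P={1,2}:  v_{1} + v_{2} = 0 — sig = (2; —)
  P={4,5}:  v_{4} + v_{5} = 0 — sig = (2; —)
  P={0,1}:  v_{0} + v_{1} = v_{5} — sig = (2; 1)
  P={0,2}:  v_{0} + v_{2} = v_{3} — sig = (2; 1)
  P={0,4}:  v_{0} + v_{4} = v_{2} — sig = (2; 1)
  P={1,3}:  v_{1} + v_{3} = v_{0} — sig = (2; 1)
  P={2,5}:  v_{2} + v_{5} = v_{0} — sig = (2; 1)
  P={3,4}:  v_{3} + v_{4} = 2·v_{2} — sig = (2; 2)
  P={3,5}:  v_{3} + v_{5} = 2·v_{0} — sig = (2; 2)

Hence PRS(X_Σ) =
    |P|=2: 9 collections, coeffs (), (), (1), (1), (1), (1), (1), (2), (2)


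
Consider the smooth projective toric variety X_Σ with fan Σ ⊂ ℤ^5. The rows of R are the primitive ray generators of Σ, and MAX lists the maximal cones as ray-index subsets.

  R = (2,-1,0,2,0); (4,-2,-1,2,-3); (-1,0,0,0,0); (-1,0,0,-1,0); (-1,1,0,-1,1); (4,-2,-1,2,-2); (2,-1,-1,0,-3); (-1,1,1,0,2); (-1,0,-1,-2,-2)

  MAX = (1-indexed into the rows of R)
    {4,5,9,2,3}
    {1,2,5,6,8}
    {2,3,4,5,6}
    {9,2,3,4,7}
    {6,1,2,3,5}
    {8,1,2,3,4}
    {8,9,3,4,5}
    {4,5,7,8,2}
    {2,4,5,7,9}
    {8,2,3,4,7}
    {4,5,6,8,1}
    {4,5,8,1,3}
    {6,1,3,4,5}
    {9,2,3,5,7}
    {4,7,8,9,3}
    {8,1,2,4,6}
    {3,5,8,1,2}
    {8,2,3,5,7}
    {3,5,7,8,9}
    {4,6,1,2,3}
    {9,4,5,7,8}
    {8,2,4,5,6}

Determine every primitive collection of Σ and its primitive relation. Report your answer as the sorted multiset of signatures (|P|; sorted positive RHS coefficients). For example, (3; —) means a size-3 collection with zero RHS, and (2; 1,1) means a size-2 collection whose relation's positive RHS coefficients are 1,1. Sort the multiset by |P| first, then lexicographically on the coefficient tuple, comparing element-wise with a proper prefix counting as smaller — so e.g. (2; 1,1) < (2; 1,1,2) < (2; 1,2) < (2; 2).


The 9 primitive collections of Σ (r=9, n=5):

  P = {1,7}:  v_{1} + v_{7} = v_{2}  so sig = (2; 1)
  P = {1,9}:  v_{1} + v_{9} = v_{2} + v_{3} + v_{4} + v_{5}  so sig = (2; 1,1,1,1)
  P = {6,7}:  v_{6} + v_{7} = 2·v_{2} + v_{4} + v_{5}  so sig = (2; 1,1,2)
  P = {6,9}:  v_{6} + v_{9} = 2·v_{2} + v_{3} + 2·v_{4} + 2·v_{5}  so sig = (2; 1,2,2,2)
  P = {2,8,9}:  v_{2} + v_{8} + v_{9} = v_{7}  so sig = (3; 1)
  P = {3,6,8}:  v_{3} + v_{6} + v_{8} = v_{1}  so sig = (3; 1)
  P = {1,2,4,5}:  v_{1} + v_{2} + v_{4} + v_{5} = v_{6}  so sig = (4; 1)
  P = {3,4,5,7}:  v_{3} + v_{4} + v_{5} + v_{7} = v_{9}  so sig = (4; 1)
  P = {2,3,4,5,8}:  v_{2} + v_{3} + v_{4} + v_{5} + v_{8} = 0  so sig = (5; —)

so the primitive-relation signature multiset is
[(2; 1), (2; 1,1,1,1), (2; 1,1,2), (2; 1,2,2,2), (3; 1), (3; 1), (4; 1), (4; 1), (5; —)]


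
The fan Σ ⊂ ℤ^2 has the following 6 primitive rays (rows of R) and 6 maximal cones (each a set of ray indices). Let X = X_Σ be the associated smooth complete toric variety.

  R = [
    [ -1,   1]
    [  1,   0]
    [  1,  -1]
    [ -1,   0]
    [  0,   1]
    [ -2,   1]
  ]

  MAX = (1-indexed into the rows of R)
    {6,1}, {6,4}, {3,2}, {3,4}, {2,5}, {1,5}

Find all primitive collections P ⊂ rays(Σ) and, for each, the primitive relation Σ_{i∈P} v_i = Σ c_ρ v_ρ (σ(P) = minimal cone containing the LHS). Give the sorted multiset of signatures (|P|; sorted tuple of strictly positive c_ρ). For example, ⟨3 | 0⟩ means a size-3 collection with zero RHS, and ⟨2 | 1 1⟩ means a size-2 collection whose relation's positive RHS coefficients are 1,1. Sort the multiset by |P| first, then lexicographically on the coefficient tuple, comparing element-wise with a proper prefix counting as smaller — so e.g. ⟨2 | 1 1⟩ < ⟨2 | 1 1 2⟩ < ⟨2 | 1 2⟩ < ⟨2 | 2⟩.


Δ(Σ) — 6 vertices, 9 min non-faces:

  P={1,3}:  v_{1} + v_{3} = 0  ⟹  sig = ⟨2 | 0⟩
  P={2,4}:  v_{2} + v_{4} = 0  ⟹  sig = ⟨2 | 0⟩
  P={1,2}:  v_{1} + v_{2} = v_{5}  ⟹  sig = ⟨2 | 1⟩
  P={1,4}:  v_{1} + v_{4} = v_{6}  ⟹  sig = ⟨2 | 1⟩
  P={2,6}:  v_{2} + v_{6} = v_{1}  ⟹  sig = ⟨2 | 1⟩
  P={3,5}:  v_{3} + v_{5} = v_{2}  ⟹  sig = ⟨2 | 1⟩
  P={3,6}:  v_{3} + v_{6} = v_{4}  ⟹  sig = ⟨2 | 1⟩
  P={4,5}:  v_{4} + v_{5} = v_{1}  ⟹  sig = ⟨2 | 1⟩
  P={5,6}:  v_{5} + v_{6} = 2·v_{1}  ⟹  sig = ⟨2 | 2⟩

so the primitive-relation signature multiset is
    |P|=2: 9 collections, coeffs (), (), (1), (1), (1), (1), (1), (1), (2)


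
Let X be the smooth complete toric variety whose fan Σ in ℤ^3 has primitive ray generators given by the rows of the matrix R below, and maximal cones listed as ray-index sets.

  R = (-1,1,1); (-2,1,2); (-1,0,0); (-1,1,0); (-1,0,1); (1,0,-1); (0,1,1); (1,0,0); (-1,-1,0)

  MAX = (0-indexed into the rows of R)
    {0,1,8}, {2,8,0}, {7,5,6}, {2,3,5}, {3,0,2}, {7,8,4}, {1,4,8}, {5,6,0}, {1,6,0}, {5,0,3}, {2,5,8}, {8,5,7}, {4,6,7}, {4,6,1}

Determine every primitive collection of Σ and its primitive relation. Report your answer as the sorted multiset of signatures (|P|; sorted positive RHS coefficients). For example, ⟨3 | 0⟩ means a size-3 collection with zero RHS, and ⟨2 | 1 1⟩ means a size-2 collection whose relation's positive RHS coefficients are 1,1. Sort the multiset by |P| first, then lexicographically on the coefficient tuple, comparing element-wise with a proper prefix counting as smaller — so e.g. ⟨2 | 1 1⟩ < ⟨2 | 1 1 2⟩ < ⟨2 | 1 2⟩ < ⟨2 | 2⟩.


17 minimal non-faces of Δ(Σ) (on 9 rays):

  P = {2,7}:  v_{2} + v_{7} = 0 — sig = ⟨2 | 0⟩
  P = {4,5}:  v_{4} + v_{5} = 0 — sig = ⟨2 | 0⟩
  P = {0,4}:  v_{0} + v_{4} = v_{1} — sig = ⟨2 | 1⟩
  P = {0,7}:  v_{0} + v_{7} = v_{6} — sig = ⟨2 | 1⟩
  P = {1,5}:  v_{1} + v_{5} = v_{0} — sig = ⟨2 | 1⟩
  P = {2,6}:  v_{2} + v_{6} = v_{0} — sig = ⟨2 | 1⟩
  P = {6,8}:  v_{6} + v_{8} = v_{4} — sig = ⟨2 | 1⟩
  P = {1,7}:  v_{1} + v_{7} = v_{4} + v_{6} — sig = ⟨2 | 1 1⟩
  P = {2,4}:  v_{2} + v_{4} = v_{0} + v_{8} — sig = ⟨2 | 1 1⟩
  P = {3,4}:  v_{3} + v_{4} = v_{0} + v_{2} — sig = ⟨2 | 1 1⟩
  P = {3,7}:  v_{3} + v_{7} = v_{0} + v_{5} — sig = ⟨2 | 1 1⟩
  P = {1,2}:  v_{1} + v_{2} = 2·v_{0} + v_{8} — sig = ⟨2 | 1 2⟩
  P = {1,3}:  v_{1} + v_{3} = 2·v_{0} + v_{2} — sig = ⟨2 | 1 2⟩
  P = {3,6}:  v_{3} + v_{6} = 2·v_{0} + v_{5} — sig = ⟨2 | 1 2⟩
  P = {3,8}:  v_{3} + v_{8} = 2·v_{2} — sig = ⟨2 | 2⟩
  P = {0,2,5}:  v_{0} + v_{2} + v_{5} = v_{3} — sig = ⟨3 | 1⟩
  P = {0,5,8}:  v_{0} + v_{5} + v_{8} = v_{2} — sig = ⟨3 | 1⟩

Signatures (|P|; sorted positive RHS coefficients), sorted:
{ ⟨2 | 0⟩ ×2,  ⟨2 | 1⟩ ×5,  ⟨2 | 1 1⟩ ×4,  ⟨2 | 1 2⟩ ×3,  ⟨2 | 2⟩,  ⟨3 | 1⟩ ×2 }


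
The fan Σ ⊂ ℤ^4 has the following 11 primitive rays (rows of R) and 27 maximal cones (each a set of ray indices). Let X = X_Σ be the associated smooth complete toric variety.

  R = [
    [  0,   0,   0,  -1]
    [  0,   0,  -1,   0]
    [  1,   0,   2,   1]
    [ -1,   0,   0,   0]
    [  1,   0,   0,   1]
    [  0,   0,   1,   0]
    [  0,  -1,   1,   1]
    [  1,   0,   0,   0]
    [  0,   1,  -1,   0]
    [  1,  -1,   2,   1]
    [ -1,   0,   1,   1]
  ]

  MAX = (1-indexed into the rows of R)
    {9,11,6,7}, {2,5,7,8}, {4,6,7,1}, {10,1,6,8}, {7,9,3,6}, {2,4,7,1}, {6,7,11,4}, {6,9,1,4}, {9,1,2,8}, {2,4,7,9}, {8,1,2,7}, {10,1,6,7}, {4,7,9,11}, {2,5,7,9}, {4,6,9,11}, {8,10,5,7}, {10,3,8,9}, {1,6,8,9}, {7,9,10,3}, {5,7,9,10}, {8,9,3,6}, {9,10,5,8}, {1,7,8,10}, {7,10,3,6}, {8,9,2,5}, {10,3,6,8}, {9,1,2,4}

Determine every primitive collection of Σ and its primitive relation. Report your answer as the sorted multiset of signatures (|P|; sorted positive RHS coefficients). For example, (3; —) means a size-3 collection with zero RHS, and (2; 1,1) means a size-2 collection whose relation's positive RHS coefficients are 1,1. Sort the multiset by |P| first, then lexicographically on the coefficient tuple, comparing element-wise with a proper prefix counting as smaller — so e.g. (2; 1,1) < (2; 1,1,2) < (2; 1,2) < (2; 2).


The 24 primitive collections of Σ (r=11, n=4):

  • {2,6}:  v_{2} + v_{6} = 0  →  sig = (2; —)
  • {4,8}:  v_{4} + v_{8} = 0  →  sig = (2; —)
  • {1,5}:  v_{1} + v_{5} = v_{8}  →  sig = (2; 1)
  • {1,11}:  v_{1} + v_{11} = v_{4} + v_{6}  →  sig = (2; 1,1)
  • {2,3}:  v_{2} + v_{3} = v_{9} + v_{10}  →  sig = (2; 1,1)
  • {2,10}:  v_{2} + v_{10} = v_{7} + v_{8}  →  sig = (2; 1,1)
  • {4,5}:  v_{4} + v_{5} = v_{7} + v_{9}  →  sig = (2; 1,1)
  • {4,10}:  v_{4} + v_{10} = v_{6} + v_{7}  →  sig = (2; 1,1)
  • {5,6}:  v_{5} + v_{6} = v_{9} + v_{10}  →  sig = (2; 1,1)
  • {2,11}:  v_{2} + v_{11} = v_{4} + v_{7} + v_{9}  →  sig = (2; 1,1,1)
  • {8,11}:  v_{8} + v_{11} = v_{6} + v_{7} + v_{9}  →  sig = (2; 1,1,1)
  • {3,4}:  v_{3} + v_{4} = 2·v_{6} + v_{7} + v_{9}  →  sig = (2; 1,1,2)
  • {1,3}:  v_{1} + v_{3} = 2·v_{6} + v_{8}  →  sig = (2; 1,2)
  • {5,11}:  v_{5} + v_{11} = v_{6} + 2·v_{7} + 2·v_{9}  →  sig = (2; 1,2,2)
  • {10,11}:  v_{10} + v_{11} = 2·v_{6} + 2·v_{7} + v_{9}  →  sig = (2; 1,2,2)
  • {3,5}:  v_{3} + v_{5} = 2·v_{9} + 2·v_{10}  →  sig = (2; 2,2)
  • {3,11}:  v_{3} + v_{11} = 3·v_{6} + 2·v_{7} + 2·v_{9}  →  sig = (2; 2,2,3)
  • {1,7,9}:  v_{1} + v_{7} + v_{9} = 0  →  sig = (3; —)
  • {6,7,8}:  v_{6} + v_{7} + v_{8} = v_{10}  →  sig = (3; 1)
  • {6,9,10}:  v_{6} + v_{9} + v_{10} = v_{3}  →  sig = (3; 1)
  • {7,8,9}:  v_{7} + v_{8} + v_{9} = v_{5}  →  sig = (3; 1)
  • {1,9,10}:  v_{1} + v_{9} + v_{10} = v_{6} + v_{8}  →  sig = (3; 1,1)
  • {3,7,8}:  v_{3} + v_{7} + v_{8} = v_{9} + 2·v_{10}  →  sig = (3; 1,2)
  • {4,6,7,9}:  v_{4} + v_{6} + v_{7} + v_{9} = v_{11}  →  sig = (4; 1)

Signatures (|P|; sorted positive RHS coefficients), sorted:
[(2; —), (2; —), (2; 1), (2; 1,1), (2; 1,1), (2; 1,1), (2; 1,1), (2; 1,1), (2; 1,1), (2; 1,1,1), (2; 1,1,1), (2; 1,1,2), (2; 1,2), (2; 1,2,2), (2; 1,2,2), (2; 2,2), (2; 2,2,3), (3; —), (3; 1), (3; 1), (3; 1), (3; 1,1), (3; 1,2), (4; 1)]


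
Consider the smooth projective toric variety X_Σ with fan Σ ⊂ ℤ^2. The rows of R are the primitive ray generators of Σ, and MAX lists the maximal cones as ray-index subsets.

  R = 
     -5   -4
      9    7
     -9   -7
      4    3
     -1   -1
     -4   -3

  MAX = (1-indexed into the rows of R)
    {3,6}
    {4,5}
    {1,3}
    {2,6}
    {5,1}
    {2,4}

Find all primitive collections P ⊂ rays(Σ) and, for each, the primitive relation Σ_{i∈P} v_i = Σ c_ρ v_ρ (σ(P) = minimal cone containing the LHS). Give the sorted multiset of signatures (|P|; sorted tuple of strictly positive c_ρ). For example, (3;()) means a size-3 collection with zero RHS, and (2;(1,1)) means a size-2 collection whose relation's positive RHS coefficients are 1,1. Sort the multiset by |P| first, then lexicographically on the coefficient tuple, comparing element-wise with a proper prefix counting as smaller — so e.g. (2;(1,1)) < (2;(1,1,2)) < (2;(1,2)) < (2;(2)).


9 minimal non-faces of Δ(Σ) (on 6 rays):

  • {2,3}:  v_{2} + v_{3} = 0 ; sig = (2;())
  • {4,6}:  v_{4} + v_{6} = 0 ; sig = (2;())
  • {1,2}:  v_{1} + v_{2} = v_{4} ; sig = (2;(1))
  • {1,4}:  v_{1} + v_{4} = v_{5} ; sig = (2;(1))
  • {1,6}:  v_{1} + v_{6} = v_{3} ; sig = (2;(1))
  • {3,4}:  v_{3} + v_{4} = v_{1} ; sig = (2;(1))
  • {5,6}:  v_{5} + v_{6} = v_{1} ; sig = (2;(1))
  • {2,5}:  v_{2} + v_{5} = 2·v_{4} ; sig = (2;(2))
  • {3,5}:  v_{3} + v_{5} = 2·v_{1} ; sig = (2;(2))

Signatures (|P|; sorted positive RHS coefficients), sorted:
    |P|=2: 9 collections, coeffs (), (), (1), (1), (1), (1), (1), (2), (2)


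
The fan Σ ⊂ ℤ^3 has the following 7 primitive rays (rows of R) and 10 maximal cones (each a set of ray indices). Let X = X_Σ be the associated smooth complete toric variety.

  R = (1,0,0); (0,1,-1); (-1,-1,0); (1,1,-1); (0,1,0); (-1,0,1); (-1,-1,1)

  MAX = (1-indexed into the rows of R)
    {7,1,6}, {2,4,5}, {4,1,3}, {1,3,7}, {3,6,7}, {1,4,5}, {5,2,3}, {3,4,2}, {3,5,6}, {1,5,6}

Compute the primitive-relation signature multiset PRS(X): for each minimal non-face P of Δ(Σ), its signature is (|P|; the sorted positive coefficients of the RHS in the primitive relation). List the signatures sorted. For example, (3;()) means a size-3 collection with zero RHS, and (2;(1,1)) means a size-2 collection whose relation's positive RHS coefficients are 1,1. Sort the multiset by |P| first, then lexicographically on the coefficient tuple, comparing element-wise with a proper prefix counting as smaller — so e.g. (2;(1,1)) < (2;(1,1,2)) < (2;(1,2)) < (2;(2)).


9 collections generate NE(X_Σ); each relation:

  P = {4,7}:  v_{4} + v_{7} = 0 ; sig = (2;())
  P = {1,2}:  v_{1} + v_{2} = v_{4} ; sig = (2;(1))
  P = {4,6}:  v_{4} + v_{6} = v_{5} ; sig = (2;(1))
  P = {5,7}:  v_{5} + v_{7} = v_{6} ; sig = (2;(1))
  P = {2,7}:  v_{2} + v_{7} = v_{3} + v_{5} ; sig = (2;(1,1))
  P = {2,6}:  v_{2} + v_{6} = v_{3} + 2·v_{5} ; sig = (2;(1,2))
  P = {1,3,5}:  v_{1} + v_{3} + v_{5} = 0 ; sig = (3;())
  P = {1,3,6}:  v_{1} + v_{3} + v_{6} = v_{7} ; sig = (3;(1))
  P = {3,4,5}:  v_{3} + v_{4} + v_{5} = v_{2} ; sig = (3;(1))

Hence PRS(X_Σ) =
    (2;())
    (2;(1))
    (2;(1))
    (2;(1))
    (2;(1,1))
    (2;(1,2))
    (3;())
    (3;(1))
    (3;(1))


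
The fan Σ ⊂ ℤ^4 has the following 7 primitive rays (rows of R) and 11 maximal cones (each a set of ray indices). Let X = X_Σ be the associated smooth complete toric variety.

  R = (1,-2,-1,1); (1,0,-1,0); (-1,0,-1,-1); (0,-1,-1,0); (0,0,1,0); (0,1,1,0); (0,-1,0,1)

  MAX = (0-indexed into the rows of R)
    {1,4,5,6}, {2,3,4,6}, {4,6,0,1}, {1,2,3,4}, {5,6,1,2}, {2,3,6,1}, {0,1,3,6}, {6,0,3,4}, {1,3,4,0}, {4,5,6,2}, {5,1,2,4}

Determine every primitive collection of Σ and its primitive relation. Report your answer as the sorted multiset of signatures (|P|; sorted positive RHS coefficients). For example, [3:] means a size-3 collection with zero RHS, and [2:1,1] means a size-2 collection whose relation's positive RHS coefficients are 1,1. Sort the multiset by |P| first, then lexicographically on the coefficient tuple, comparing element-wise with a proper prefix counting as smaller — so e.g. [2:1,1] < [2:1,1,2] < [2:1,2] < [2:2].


Primitive collections (5):

  P = {3,5}:  v_{3} + v_{5} = 0  ⟹  sig = [2:]
  P = {0,5}:  v_{0} + v_{5} = v_{1} + v_{4} + v_{6}  ⟹  sig = [2:1,1,1]
  P = {0,2}:  v_{0} + v_{2} = 2·v_{3}  ⟹  sig = [2:2]
  P = {1,2,4,6}:  v_{1} + v_{2} + v_{4} + v_{6} = v_{3}  ⟹  sig = [4:1]
  P = {1,3,4,6}:  v_{1} + v_{3} + v_{4} + v_{6} = v_{0}  ⟹  sig = [4:1]

Hence PRS(X_Σ) =
    [2:]
    [2:1,1,1]
    [2:2]
    [4:1]
    [4:1]


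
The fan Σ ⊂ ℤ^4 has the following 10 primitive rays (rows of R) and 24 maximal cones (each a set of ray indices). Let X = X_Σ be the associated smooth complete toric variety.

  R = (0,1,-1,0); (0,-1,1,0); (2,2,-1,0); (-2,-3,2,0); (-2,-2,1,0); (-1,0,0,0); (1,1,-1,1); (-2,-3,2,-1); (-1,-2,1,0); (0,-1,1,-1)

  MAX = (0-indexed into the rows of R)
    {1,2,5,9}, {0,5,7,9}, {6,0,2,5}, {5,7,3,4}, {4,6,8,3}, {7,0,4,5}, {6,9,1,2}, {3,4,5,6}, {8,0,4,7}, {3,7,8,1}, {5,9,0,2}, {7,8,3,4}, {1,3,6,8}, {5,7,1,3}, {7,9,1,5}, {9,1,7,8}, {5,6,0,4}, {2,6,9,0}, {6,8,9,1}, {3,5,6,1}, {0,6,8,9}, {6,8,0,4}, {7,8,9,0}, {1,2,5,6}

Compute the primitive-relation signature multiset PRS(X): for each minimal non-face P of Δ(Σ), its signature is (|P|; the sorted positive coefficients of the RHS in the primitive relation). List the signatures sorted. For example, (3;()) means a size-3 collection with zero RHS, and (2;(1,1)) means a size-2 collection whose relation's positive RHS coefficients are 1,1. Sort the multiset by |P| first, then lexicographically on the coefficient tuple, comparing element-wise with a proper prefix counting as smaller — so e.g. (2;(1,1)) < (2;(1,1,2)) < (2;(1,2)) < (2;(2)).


12 collections generate NE(X_Σ); each relation:

  P={0,1}:  v_{0} + v_{1} = 0  ⟹  sig = (2;())
  P={2,4}:  v_{2} + v_{4} = 0  ⟹  sig = (2;())
  P={0,3}:  v_{0} + v_{3} = v_{4}  ⟹  sig = (2;(1))
  P={1,4}:  v_{1} + v_{4} = v_{3}  ⟹  sig = (2;(1))
  P={2,3}:  v_{2} + v_{3} = v_{1}  ⟹  sig = (2;(1))
  P={2,7}:  v_{2} + v_{7} = v_{9}  ⟹  sig = (2;(1))
  P={4,9}:  v_{4} + v_{9} = v_{7}  ⟹  sig = (2;(1))
  P={5,8}:  v_{5} + v_{8} = v_{4}  ⟹  sig = (2;(1))
  P={6,7}:  v_{6} + v_{7} = v_{8}  ⟹  sig = (2;(1))
  P={2,8}:  v_{2} + v_{8} = v_{6} + v_{9}  ⟹  sig = (2;(1,1))
  P={3,9}:  v_{3} + v_{9} = v_{1} + v_{7}  ⟹  sig = (2;(1,1))
  P={5,6,9}:  v_{5} + v_{6} + v_{9} = 0  ⟹  sig = (3;())

Sorted signature multiset PRS(X):
    (2;())
    (2;())
    (2;(1))
    (2;(1))
    (2;(1))
    (2;(1))
    (2;(1))
    (2;(1))
    (2;(1))
    (2;(1,1))
    (2;(1,1))
    (3;())


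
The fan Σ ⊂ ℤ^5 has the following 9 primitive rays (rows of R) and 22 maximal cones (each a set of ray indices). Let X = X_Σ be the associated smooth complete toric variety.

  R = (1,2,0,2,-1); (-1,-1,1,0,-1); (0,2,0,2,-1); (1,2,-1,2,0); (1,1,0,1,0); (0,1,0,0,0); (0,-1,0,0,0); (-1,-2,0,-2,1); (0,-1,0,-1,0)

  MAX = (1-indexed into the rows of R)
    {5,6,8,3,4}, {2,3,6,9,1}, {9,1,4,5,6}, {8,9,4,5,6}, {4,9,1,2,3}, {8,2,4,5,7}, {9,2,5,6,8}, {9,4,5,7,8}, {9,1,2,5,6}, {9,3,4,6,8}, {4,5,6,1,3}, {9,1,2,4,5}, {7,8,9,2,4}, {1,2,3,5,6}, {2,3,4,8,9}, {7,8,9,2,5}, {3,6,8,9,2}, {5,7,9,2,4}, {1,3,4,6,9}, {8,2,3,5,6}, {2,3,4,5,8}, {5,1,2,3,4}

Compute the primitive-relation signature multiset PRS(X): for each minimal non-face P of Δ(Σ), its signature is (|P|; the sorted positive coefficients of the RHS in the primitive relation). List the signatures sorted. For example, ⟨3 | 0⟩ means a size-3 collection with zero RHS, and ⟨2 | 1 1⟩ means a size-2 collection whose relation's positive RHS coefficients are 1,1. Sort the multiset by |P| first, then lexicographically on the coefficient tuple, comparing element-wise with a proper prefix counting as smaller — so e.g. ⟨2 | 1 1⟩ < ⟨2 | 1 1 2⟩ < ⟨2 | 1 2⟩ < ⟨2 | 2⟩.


7 minimal non-faces of Δ(Σ) (on 9 rays):

  {1,8}:  v_{1} + v_{8} = 0 ; sig = ⟨2 | 0⟩
  {6,7}:  v_{6} + v_{7} = 0 ; sig = ⟨2 | 0⟩
  {3,7}:  v_{3} + v_{7} = v_{2} + v_{4} ; sig = ⟨2 | 1 1⟩
  {1,7}:  v_{1} + v_{7} = v_{2} + v_{4} + v_{5} + v_{9} ; sig = ⟨2 | 1 1 1 1⟩
  {2,4,6}:  v_{2} + v_{4} + v_{6} = v_{3} ; sig = ⟨3 | 1⟩
  {3,5,9}:  v_{3} + v_{5} + v_{9} = v_{1} ; sig = ⟨3 | 1⟩
  {2,4,5,8,9}:  v_{2} + v_{4} + v_{5} + v_{8} + v_{9} = v_{7} ; sig = ⟨5 | 1⟩

Sorted signature multiset PRS(X):
    ⟨2 | 0⟩
    ⟨2 | 0⟩
    ⟨2 | 1 1⟩
    ⟨2 | 1 1 1 1⟩
    ⟨3 | 1⟩
    ⟨3 | 1⟩
    ⟨5 | 1⟩


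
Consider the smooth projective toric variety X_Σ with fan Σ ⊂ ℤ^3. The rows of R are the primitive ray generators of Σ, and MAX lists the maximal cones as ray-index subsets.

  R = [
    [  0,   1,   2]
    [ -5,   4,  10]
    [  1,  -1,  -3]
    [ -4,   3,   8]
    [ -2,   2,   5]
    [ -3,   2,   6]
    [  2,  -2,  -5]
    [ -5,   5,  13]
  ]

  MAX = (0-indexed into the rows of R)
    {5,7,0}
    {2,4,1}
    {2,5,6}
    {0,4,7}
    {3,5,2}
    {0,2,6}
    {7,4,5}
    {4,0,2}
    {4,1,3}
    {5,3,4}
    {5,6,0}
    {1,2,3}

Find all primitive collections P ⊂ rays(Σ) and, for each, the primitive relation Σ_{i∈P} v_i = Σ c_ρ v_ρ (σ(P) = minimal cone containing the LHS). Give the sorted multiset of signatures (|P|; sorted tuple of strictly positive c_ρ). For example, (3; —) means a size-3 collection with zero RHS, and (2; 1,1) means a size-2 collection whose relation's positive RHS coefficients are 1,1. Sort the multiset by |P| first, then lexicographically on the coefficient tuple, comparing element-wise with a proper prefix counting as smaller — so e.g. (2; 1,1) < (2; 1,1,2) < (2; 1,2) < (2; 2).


14 minimal non-faces of Δ(Σ) (on 8 rays):

  P={4,6}:  v_{4} + v_{6} = 0  so sig = (2; —)
  P={1,6}:  v_{1} + v_{6} = v_{2} + v_{3}  so sig = (2; 1,1)
  P={3,6}:  v_{3} + v_{6} = v_{2} + v_{5}  so sig = (2; 1,1)
  P={6,7}:  v_{6} + v_{7} = v_{0} + v_{5}  so sig = (2; 1,1)
  P={0,1}:  v_{0} + v_{1} = v_{2} + 3·v_{4}  so sig = (2; 1,3)
  P={1,7}:  v_{1} + v_{7} = v_{3} + 3·v_{4}  so sig = (2; 1,3)
  P={3,7}:  v_{3} + v_{7} = 3·v_{4} + v_{5}  so sig = (2; 1,3)
  P={0,3}:  v_{0} + v_{3} = 2·v_{4}  so sig = (2; 2)
  P={1,5}:  v_{1} + v_{5} = 2·v_{3}  so sig = (2; 2)
  P={2,7}:  v_{2} + v_{7} = 2·v_{4}  so sig = (2; 2)
  P={0,2,5}:  v_{0} + v_{2} + v_{5} = v_{4}  so sig = (3; 1)
  P={0,4,5}:  v_{0} + v_{4} + v_{5} = v_{7}  so sig = (3; 1)
  P={2,3,4}:  v_{2} + v_{3} + v_{4} = v_{1}  so sig = (3; 1)
  P={2,4,5}:  v_{2} + v_{4} + v_{5} = v_{3}  so sig = (3; 1)

Signatures (|P|; sorted positive RHS coefficients), sorted:
[(2; —), (2; 1,1), (2; 1,1), (2; 1,1), (2; 1,3), (2; 1,3), (2; 1,3), (2; 2), (2; 2), (2; 2), (3; 1), (3; 1), (3; 1), (3; 1)]


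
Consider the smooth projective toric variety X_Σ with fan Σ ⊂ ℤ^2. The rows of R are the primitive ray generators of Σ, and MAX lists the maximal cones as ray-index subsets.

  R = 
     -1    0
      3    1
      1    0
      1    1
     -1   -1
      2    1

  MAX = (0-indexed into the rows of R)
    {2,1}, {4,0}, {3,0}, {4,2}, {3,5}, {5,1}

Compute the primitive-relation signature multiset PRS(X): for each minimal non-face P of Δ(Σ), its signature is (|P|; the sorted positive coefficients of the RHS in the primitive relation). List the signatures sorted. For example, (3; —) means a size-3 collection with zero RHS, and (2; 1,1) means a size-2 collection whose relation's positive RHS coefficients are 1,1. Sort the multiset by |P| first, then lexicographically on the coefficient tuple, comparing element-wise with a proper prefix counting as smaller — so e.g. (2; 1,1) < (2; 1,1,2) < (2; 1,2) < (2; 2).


Σ has 9 primitive collections:

  • {0,2}:  v_{0} + v_{2} = 0 ; sig = (2; —)
  • {3,4}:  v_{3} + v_{4} = 0 ; sig = (2; —)
  • {0,1}:  v_{0} + v_{1} = v_{5} ; sig = (2; 1)
  • {0,5}:  v_{0} + v_{5} = v_{3} ; sig = (2; 1)
  • {2,3}:  v_{2} + v_{3} = v_{5} ; sig = (2; 1)
  • {2,5}:  v_{2} + v_{5} = v_{1} ; sig = (2; 1)
  • {4,5}:  v_{4} + v_{5} = v_{2} ; sig = (2; 1)
  • {1,3}:  v_{1} + v_{3} = 2·v_{5} ; sig = (2; 2)
  • {1,4}:  v_{1} + v_{4} = 2·v_{2} ; sig = (2; 2)

so the primitive-relation signature multiset is
[(2; —), (2; —), (2; 1), (2; 1), (2; 1), (2; 1), (2; 1), (2; 2), (2; 2)]


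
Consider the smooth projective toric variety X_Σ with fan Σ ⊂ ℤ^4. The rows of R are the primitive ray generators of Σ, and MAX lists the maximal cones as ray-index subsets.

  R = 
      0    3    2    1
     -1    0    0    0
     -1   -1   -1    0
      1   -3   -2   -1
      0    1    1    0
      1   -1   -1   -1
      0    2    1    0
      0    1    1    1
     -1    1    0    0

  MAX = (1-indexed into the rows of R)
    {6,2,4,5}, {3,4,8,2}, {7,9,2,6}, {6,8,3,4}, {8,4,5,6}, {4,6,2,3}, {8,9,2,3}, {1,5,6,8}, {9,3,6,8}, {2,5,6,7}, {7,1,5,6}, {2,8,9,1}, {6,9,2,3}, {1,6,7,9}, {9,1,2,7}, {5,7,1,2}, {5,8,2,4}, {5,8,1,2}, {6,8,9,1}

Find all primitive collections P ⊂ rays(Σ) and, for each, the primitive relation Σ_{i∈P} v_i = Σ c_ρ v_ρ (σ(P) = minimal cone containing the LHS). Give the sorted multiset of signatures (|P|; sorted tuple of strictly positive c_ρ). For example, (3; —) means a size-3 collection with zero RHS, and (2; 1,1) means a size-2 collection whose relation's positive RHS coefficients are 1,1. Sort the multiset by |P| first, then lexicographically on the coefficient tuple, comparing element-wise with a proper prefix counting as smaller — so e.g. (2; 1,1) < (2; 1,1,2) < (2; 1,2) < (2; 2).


10 collections generate NE(X_Σ); each relation:

  • {3,5}:  v_{3} + v_{5} = v_{2}  so sig = (2; 1)
  • {3,7}:  v_{3} + v_{7} = v_{9}  so sig = (2; 1)
  • {4,7}:  v_{4} + v_{7} = v_{6}  so sig = (2; 1)
  • {7,8}:  v_{7} + v_{8} = v_{1}  so sig = (2; 1)
  • {1,3}:  v_{1} + v_{3} = v_{8} + v_{9}  so sig = (2; 1,1)
  • {1,4}:  v_{1} + v_{4} = v_{6} + v_{8}  so sig = (2; 1,1)
  • {4,9}:  v_{4} + v_{9} = v_{3} + v_{6}  so sig = (2; 1,1)
  • {5,9}:  v_{5} + v_{9} = v_{2} + v_{7}  so sig = (2; 1,1)
  • {2,6,8}:  v_{2} + v_{6} + v_{8} = 0  so sig = (3; —)
  • {1,2,6}:  v_{1} + v_{2} + v_{6} = v_{7}  so sig = (3; 1)

Hence PRS(X_Σ) =
{ (2; 1) ×4,  (2; 1,1) ×4,  (3; —),  (3; 1) }


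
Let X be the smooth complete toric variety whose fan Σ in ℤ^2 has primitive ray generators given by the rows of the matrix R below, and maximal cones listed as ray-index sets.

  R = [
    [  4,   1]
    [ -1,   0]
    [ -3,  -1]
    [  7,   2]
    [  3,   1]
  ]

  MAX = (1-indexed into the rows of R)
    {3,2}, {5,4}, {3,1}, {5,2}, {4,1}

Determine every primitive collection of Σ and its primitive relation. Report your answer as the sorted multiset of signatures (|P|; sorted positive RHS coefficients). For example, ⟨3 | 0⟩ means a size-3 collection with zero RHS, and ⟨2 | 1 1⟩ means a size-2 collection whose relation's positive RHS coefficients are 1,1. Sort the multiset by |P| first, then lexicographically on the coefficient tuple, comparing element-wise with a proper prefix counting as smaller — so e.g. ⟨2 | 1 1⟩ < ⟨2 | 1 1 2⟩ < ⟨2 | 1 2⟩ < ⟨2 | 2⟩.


|primitive collections| = 5. Relations:

  {3,5}:  v_{3} + v_{5} = 0 ; sig = ⟨2 | 0⟩
  {1,2}:  v_{1} + v_{2} = v_{5} ; sig = ⟨2 | 1⟩
  {1,5}:  v_{1} + v_{5} = v_{4} ; sig = ⟨2 | 1⟩
  {3,4}:  v_{3} + v_{4} = v_{1} ; sig = ⟨2 | 1⟩
  {2,4}:  v_{2} + v_{4} = 2·v_{5} ; sig = ⟨2 | 2⟩

Hence PRS(X_Σ) =
    |P|=2: 5 collections, coeffs (), (1), (1), (1), (2)


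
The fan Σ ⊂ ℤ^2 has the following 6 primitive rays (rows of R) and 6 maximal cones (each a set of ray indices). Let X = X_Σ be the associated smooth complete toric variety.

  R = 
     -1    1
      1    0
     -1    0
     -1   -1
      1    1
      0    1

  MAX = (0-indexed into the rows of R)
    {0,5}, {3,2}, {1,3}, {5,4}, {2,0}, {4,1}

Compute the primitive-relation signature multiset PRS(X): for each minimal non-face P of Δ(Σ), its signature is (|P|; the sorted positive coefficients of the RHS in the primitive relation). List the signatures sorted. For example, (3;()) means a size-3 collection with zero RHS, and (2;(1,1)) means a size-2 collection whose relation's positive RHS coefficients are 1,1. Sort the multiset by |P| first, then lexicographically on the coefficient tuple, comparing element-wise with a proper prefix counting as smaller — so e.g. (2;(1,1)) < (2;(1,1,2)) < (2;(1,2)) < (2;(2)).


Primitive collections (9):

  P={1,2}:  v_{1} + v_{2} = 0  ⇒ sig = (2;())
  P={3,4}:  v_{3} + v_{4} = 0  ⇒ sig = (2;())
  P={0,1}:  v_{0} + v_{1} = v_{5}  ⇒ sig = (2;(1))
  P={1,5}:  v_{1} + v_{5} = v_{4}  ⇒ sig = (2;(1))
  P={2,4}:  v_{2} + v_{4} = v_{5}  ⇒ sig = (2;(1))
  P={2,5}:  v_{2} + v_{5} = v_{0}  ⇒ sig = (2;(1))
  P={3,5}:  v_{3} + v_{5} = v_{2}  ⇒ sig = (2;(1))
  P={0,3}:  v_{0} + v_{3} = 2·v_{2}  ⇒ sig = (2;(2))
  P={0,4}:  v_{0} + v_{4} = 2·v_{5}  ⇒ sig = (2;(2))

so the primitive-relation signature multiset is
    (2;())
    (2;())
    (2;(1))
    (2;(1))
    (2;(1))
    (2;(1))
    (2;(1))
    (2;(2))
    (2;(2))


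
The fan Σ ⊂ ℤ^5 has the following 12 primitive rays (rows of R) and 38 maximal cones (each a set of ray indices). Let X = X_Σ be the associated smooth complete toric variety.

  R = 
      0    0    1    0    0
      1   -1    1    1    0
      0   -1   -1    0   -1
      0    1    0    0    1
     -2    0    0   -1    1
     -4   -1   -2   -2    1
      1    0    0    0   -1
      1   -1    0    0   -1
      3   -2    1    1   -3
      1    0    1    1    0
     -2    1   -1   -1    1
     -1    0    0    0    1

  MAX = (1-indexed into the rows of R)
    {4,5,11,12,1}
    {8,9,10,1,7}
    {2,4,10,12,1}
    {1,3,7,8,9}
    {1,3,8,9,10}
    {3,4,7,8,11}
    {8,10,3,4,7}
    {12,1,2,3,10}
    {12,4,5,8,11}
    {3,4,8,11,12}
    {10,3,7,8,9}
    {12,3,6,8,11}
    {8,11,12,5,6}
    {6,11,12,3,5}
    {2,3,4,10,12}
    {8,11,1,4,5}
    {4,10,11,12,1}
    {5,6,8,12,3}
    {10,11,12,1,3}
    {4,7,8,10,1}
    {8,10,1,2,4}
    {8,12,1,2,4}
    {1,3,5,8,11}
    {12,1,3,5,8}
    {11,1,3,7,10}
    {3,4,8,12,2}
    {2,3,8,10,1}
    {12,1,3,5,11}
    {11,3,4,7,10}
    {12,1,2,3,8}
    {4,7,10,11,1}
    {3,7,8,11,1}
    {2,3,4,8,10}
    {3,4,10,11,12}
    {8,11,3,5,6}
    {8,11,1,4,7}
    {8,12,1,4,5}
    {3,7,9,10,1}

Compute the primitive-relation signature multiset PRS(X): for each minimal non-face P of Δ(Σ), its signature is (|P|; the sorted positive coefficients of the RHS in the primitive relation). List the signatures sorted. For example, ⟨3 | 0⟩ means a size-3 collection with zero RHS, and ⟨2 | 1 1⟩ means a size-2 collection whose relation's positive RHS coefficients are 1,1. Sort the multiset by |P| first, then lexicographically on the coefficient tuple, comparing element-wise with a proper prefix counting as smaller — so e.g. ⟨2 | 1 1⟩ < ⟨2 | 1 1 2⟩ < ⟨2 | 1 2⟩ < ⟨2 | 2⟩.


24 minimal non-faces of Δ(Σ) (on 12 rays):

  P = {7,12}:  v_{7} + v_{12} = 0  →  sig = ⟨2 | 0⟩
  P = {2,11}:  v_{2} + v_{11} = v_{12}  →  sig = ⟨2 | 1⟩
  P = {2,7}:  v_{2} + v_{7} = v_{8} + v_{10}  →  sig = ⟨2 | 1 1⟩
  P = {5,10}:  v_{5} + v_{10} = v_{1} + v_{12}  →  sig = ⟨2 | 1 1⟩
  P = {4,9}:  v_{4} + v_{9} = v_{7} + v_{8} + v_{10}  →  sig = ⟨2 | 1 1 1⟩
  P = {5,7}:  v_{5} + v_{7} = v_{1} + v_{8} + v_{11}  →  sig = ⟨2 | 1 1 1⟩
  P = {6,10}:  v_{6} + v_{10} = v_{3} + v_{5} + v_{12}  →  sig = ⟨2 | 1 1 1⟩
  P = {9,11}:  v_{9} + v_{11} = v_{1} + v_{3} + v_{7}  →  sig = ⟨2 | 1 1 1⟩
  P = {6,7}:  v_{6} + v_{7} = v_{3} + v_{5} + v_{8} + v_{11}  →  sig = ⟨2 | 1 1 1 1⟩
  P = {9,12}:  v_{9} + v_{12} = v_{1} + v_{3} + v_{8} + v_{10}  →  sig = ⟨2 | 1 1 1 1⟩
  P = {2,6}:  v_{2} + v_{6} = v_{3} + v_{5} + v_{8} + 2·v_{12}  →  sig = ⟨2 | 1 1 1 2⟩
  P = {6,9}:  v_{6} + v_{9} = v_{1} + 2·v_{3} + v_{5} + v_{8}  →  sig = ⟨2 | 1 1 1 2⟩
  P = {2,5}:  v_{2} + v_{5} = v_{1} + v_{8} + 2·v_{12}  →  sig = ⟨2 | 1 1 2⟩
  P = {5,9}:  v_{5} + v_{9} = 2·v_{1} + v_{3} + v_{8}  →  sig = ⟨2 | 1 1 2⟩
  P = {2,9}:  v_{2} + v_{9} = v_{1} + v_{3} + 2·v_{8} + 2·v_{10}  →  sig = ⟨2 | 1 1 2 2⟩
  P = {1,6}:  v_{1} + v_{6} = v_{3} + 2·v_{5}  →  sig = ⟨2 | 1 2⟩
  P = {4,6}:  v_{4} + v_{6} = 2·v_{8} + 2·v_{11} + 2·v_{12}  →  sig = ⟨2 | 2 2 2⟩
  P = {1,3,4}:  v_{1} + v_{3} + v_{4} = 0  →  sig = ⟨3 | 0⟩
  P = {8,10,11}:  v_{8} + v_{10} + v_{11} = 0  →  sig = ⟨3 | 0⟩
  P = {8,10,12}:  v_{8} + v_{10} + v_{12} = v_{2}  →  sig = ⟨3 | 1⟩
  P = {3,4,5}:  v_{3} + v_{4} + v_{5} = v_{8} + v_{11} + v_{12}  →  sig = ⟨3 | 1 1 1⟩
  P = {1,8,11,12}:  v_{1} + v_{8} + v_{11} + v_{12} = v_{5}  →  sig = ⟨4 | 1⟩
  P = {1,3,7,8,10}:  v_{1} + v_{3} + v_{7} + v_{8} + v_{10} = v_{9}  →  sig = ⟨5 | 1⟩
  P = {3,5,8,11,12}:  v_{3} + v_{5} + v_{8} + v_{11} + v_{12} = v_{6}  →  sig = ⟨5 | 1⟩

Signatures (|P|; sorted positive RHS coefficients), sorted:
{ ⟨2 | 0⟩,  ⟨2 | 1⟩,  ⟨2 | 1 1⟩ ×2,  ⟨2 | 1 1 1⟩ ×4,  ⟨2 | 1 1 1 1⟩ ×2,  ⟨2 | 1 1 1 2⟩ ×2,  ⟨2 | 1 1 2⟩ ×2,  ⟨2 | 1 1 2 2⟩,  ⟨2 | 1 2⟩,  ⟨2 | 2 2 2⟩,  ⟨3 | 0⟩ ×2,  ⟨3 | 1⟩,  ⟨3 | 1 1 1⟩,  ⟨4 | 1⟩,  ⟨5 | 1⟩ ×2 }


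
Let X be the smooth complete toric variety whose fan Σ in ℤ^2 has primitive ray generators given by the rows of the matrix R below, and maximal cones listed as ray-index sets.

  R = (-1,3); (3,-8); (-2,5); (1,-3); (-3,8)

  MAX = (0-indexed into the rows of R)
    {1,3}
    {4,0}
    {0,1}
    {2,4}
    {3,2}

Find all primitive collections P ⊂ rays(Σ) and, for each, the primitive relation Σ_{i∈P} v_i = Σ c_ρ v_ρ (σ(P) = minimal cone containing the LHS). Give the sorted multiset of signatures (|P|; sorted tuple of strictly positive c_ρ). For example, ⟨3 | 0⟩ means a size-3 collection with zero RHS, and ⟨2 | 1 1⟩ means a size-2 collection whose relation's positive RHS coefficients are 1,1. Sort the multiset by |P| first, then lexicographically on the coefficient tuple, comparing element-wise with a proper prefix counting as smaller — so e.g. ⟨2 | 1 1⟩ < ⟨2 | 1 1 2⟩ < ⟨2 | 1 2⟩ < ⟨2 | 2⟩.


5 minimal non-faces of Δ(Σ) (on 5 rays):

  P={0,3}:  v_{0} + v_{3} = 0  ⟹  sig = ⟨2 | 0⟩
  P={1,4}:  v_{1} + v_{4} = 0  ⟹  sig = ⟨2 | 0⟩
  P={0,2}:  v_{0} + v_{2} = v_{4}  ⟹  sig = ⟨2 | 1⟩
  P={1,2}:  v_{1} + v_{2} = v_{3}  ⟹  sig = ⟨2 | 1⟩
  P={3,4}:  v_{3} + v_{4} = v_{2}  ⟹  sig = ⟨2 | 1⟩

so the primitive-relation signature multiset is
    |P|=2: 5 collections, coeffs (), (), (1), (1), (1)


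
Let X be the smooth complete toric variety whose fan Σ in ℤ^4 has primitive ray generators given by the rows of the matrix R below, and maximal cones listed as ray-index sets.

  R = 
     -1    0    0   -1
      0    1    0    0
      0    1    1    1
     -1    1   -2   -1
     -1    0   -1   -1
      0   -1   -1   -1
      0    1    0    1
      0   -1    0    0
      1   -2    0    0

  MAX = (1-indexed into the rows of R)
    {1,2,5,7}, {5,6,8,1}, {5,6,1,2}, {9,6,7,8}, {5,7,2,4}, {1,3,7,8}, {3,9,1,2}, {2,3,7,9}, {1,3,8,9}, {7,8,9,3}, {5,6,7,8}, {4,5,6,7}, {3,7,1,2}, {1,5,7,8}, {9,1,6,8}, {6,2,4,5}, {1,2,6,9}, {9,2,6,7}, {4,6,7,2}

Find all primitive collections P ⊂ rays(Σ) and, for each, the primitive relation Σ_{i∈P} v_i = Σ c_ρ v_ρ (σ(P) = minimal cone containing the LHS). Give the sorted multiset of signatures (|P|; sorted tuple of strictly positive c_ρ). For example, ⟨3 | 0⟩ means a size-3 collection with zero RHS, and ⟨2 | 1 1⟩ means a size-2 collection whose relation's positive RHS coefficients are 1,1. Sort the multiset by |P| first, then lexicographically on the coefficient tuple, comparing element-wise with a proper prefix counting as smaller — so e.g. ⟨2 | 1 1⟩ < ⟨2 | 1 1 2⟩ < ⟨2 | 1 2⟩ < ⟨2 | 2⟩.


11 collections generate NE(X_Σ); each relation:

  {2,8}:  v_{2} + v_{8} = 0  ⟹  sig = ⟨2 | 0⟩
  {3,6}:  v_{3} + v_{6} = 0  ⟹  sig = ⟨2 | 0⟩
  {3,5}:  v_{3} + v_{5} = v_{1} + v_{7}  ⟹  sig = ⟨2 | 1 1⟩
  {5,9}:  v_{5} + v_{9} = v_{6} + v_{8}  ⟹  sig = ⟨2 | 1 1⟩
  {3,4}:  v_{3} + v_{4} = v_{2} + v_{5} + v_{7}  ⟹  sig = ⟨2 | 1 1 1⟩
  {4,8}:  v_{4} + v_{8} = v_{5} + v_{6} + v_{7}  ⟹  sig = ⟨2 | 1 1 1⟩
  {1,4}:  v_{1} + v_{4} = v_{2} + 2·v_{5}  ⟹  sig = ⟨2 | 1 2⟩
  {4,9}:  v_{4} + v_{9} = 2·v_{6} + v_{7}  ⟹  sig = ⟨2 | 1 2⟩
  {1,6,7}:  v_{1} + v_{6} + v_{7} = v_{5}  ⟹  sig = ⟨3 | 1⟩
  {1,7,9}:  v_{1} + v_{7} + v_{9} = v_{8}  ⟹  sig = ⟨3 | 1⟩
  {2,5,6,7}:  v_{2} + v_{5} + v_{6} + v_{7} = v_{4}  ⟹  sig = ⟨4 | 1⟩

Sorted signature multiset PRS(X):
[⟨2 | 0⟩, ⟨2 | 0⟩, ⟨2 | 1 1⟩, ⟨2 | 1 1⟩, ⟨2 | 1 1 1⟩, ⟨2 | 1 1 1⟩, ⟨2 | 1 2⟩, ⟨2 | 1 2⟩, ⟨3 | 1⟩, ⟨3 | 1⟩, ⟨4 | 1⟩]


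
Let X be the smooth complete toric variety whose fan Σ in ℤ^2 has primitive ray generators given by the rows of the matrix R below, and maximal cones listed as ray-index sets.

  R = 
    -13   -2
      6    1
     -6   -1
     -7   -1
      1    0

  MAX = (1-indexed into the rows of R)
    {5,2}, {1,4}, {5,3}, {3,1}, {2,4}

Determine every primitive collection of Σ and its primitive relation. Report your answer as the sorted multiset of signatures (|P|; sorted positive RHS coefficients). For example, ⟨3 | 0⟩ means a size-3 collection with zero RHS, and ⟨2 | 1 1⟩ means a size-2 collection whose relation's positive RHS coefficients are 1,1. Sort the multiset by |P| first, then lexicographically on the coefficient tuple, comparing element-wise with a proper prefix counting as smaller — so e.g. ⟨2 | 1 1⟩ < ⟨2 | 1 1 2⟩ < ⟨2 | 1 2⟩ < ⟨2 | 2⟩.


Primitive collections (5):

  {2,3}:  v_{2} + v_{3} = 0  ⟹  sig = ⟨2 | 0⟩
  {1,2}:  v_{1} + v_{2} = v_{4}  ⟹  sig = ⟨2 | 1⟩
  {3,4}:  v_{3} + v_{4} = v_{1}  ⟹  sig = ⟨2 | 1⟩
  {4,5}:  v_{4} + v_{5} = v_{3}  ⟹  sig = ⟨2 | 1⟩
  {1,5}:  v_{1} + v_{5} = 2·v_{3}  ⟹  sig = ⟨2 | 2⟩

so the primitive-relation signature multiset is
[⟨2 | 0⟩, ⟨2 | 1⟩, ⟨2 | 1⟩, ⟨2 | 1⟩, ⟨2 | 2⟩]
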